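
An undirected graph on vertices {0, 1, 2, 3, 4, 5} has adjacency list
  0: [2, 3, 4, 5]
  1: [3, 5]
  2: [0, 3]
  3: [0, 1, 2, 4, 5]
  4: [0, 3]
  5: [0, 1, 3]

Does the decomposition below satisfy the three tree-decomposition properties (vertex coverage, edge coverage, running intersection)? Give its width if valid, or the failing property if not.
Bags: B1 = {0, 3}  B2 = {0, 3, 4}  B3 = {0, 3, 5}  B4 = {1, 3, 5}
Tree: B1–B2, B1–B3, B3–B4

No — vertex 2 appears in no bag.

A tree decomposition must satisfy three properties: every vertex lies in some bag; for every edge, both endpoints lie together in some bag; and for every vertex, the bags containing it form a connected subtree. Here vertex 2 appears in no bag, so the decomposition is invalid.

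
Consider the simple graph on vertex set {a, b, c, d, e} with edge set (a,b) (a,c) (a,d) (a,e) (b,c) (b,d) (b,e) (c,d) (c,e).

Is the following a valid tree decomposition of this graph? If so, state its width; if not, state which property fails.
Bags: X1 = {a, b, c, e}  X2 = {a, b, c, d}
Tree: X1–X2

Vertex coverage: the bags together contain {a, b, c, d, e}, the full vertex set. Edge coverage: each edge of G has both endpoints in at least one bag. Running intersection: for every vertex, the bags containing it form a connected subtree. All three properties hold, so this is a valid tree decomposition of width max|bag| − 1 = 3, and hence tw(G) ≤ 3.

Yes; width 3.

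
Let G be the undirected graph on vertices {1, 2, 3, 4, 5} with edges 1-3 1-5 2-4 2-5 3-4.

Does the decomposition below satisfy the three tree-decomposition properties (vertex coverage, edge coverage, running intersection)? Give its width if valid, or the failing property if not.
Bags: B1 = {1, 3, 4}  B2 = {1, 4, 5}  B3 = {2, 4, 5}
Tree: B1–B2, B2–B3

Yes; width 2.

Every vertex of G appears in some bag (union = {1, 2, 3, 4, 5}); every edge is covered by a bag; and for each vertex v the set of bags containing v is connected in the bag tree. The decomposition is therefore valid. The largest bag has 3 vertices, so the width is 2.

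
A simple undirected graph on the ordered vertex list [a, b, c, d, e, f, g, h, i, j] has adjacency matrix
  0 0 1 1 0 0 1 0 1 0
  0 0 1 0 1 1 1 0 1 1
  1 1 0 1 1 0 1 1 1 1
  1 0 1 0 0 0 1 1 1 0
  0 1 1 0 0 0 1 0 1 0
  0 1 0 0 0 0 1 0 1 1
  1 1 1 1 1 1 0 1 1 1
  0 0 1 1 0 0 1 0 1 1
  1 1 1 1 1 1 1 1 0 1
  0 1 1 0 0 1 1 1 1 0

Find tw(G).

4

A width-4 tree decomposition is:
Bags: B1 = {b, c, g, i, j}  B2 = {c, g, h, i, j}  B3 = {c, d, g, h, i}  B4 = {b, c, e, g, i}  B5 = {b, f, g, i, j}  B6 = {a, c, d, g, i}
Tree: B1–B2, B2–B3, B1–B4, B1–B5, B3–B6
The largest bag has 5 vertices, giving width 4; this decomposition certifies tw(G) ≤ 4. Conversely, {c, d, g, h, i} is a clique of size 5, and the vertices of any clique must share a bag in every tree decomposition; so some bag has ≥ 5 vertices and tw(G) ≥ 4. The upper and lower bounds meet at 4, so that is the treewidth.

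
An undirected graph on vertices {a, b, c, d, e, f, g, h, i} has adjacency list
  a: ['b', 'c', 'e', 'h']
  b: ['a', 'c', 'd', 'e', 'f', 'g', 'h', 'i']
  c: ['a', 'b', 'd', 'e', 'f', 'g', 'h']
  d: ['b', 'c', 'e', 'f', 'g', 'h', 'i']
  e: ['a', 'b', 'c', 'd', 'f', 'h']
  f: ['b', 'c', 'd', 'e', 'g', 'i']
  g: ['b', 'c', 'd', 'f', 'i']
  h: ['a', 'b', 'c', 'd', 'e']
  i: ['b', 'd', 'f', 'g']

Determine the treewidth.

A width-4 tree decomposition is:
Bags: B1 = {b, c, d, e, h}  B2 = {b, c, d, e, f}  B3 = {a, b, c, e, h}  B4 = {b, c, d, f, g}  B5 = {b, d, f, g, i}
Tree: B1–B2, B1–B3, B2–B4, B4–B5
The largest bag has 5 vertices, giving width 4; this decomposition certifies tw(G) ≤ 4. For the lower bound, the 5 vertices {b, c, d, e, h} are pairwise adjacent, and any tree decomposition puts a clique entirely inside one bag — forcing width ≥ 4. The upper and lower bounds meet at 4, so that is the treewidth.

4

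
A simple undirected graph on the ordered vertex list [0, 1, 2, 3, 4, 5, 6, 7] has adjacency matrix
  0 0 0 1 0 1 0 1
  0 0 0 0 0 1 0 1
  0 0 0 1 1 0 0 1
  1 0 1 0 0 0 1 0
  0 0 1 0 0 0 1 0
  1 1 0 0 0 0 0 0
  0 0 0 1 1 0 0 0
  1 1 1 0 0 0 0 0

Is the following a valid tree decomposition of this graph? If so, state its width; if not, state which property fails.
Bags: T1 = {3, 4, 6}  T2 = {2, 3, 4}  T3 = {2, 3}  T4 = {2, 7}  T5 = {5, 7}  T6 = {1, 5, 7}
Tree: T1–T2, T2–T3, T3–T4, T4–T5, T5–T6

A tree decomposition must satisfy three properties: every vertex lies in some bag; for every edge, both endpoints lie together in some bag; and for every vertex, the bags containing it form a connected subtree. Here vertex 0 appears in no bag, so the decomposition is invalid.

No — vertex 0 appears in no bag.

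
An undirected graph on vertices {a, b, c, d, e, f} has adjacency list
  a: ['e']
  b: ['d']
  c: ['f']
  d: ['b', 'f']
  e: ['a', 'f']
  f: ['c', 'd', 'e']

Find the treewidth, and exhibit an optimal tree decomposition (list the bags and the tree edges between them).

Treewidth 1.
One such decomposition:
Bags: B1 = {b, d}  B2 = {d, f}  B3 = {c, f}  B4 = {e, f}  B5 = {a, e}
Tree: B1–B2, B2–B3, B2–B4, B4–B5

The largest bag has 2 vertices, giving width 1; this decomposition certifies tw(G) ≤ 1. Since G has at least one edge (e.g. d–b), it is not an edgeless graph, so tw(G) ≥ 1. Combining the bounds, tw(G) = 1.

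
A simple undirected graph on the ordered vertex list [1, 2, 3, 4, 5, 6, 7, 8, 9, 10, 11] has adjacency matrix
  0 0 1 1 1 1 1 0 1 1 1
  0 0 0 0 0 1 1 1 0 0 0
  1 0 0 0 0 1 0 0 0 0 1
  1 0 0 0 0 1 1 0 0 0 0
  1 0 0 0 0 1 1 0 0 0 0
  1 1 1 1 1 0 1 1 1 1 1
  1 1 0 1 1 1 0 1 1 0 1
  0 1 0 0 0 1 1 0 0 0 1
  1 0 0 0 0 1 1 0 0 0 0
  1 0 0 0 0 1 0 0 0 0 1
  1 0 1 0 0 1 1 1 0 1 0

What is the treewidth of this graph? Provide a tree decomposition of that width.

The largest bag has 4 vertices, giving width 3; this decomposition certifies tw(G) ≤ 3. For the lower bound, the 4 vertices {2, 6, 7, 8} are pairwise adjacent, and any tree decomposition puts a clique entirely inside one bag — forcing width ≥ 3. Therefore the treewidth is 3.

Treewidth 3.
One such decomposition:
Bags: B1 = {1, 6, 7, 11}  B2 = {1, 4, 6, 7}  B3 = {6, 7, 8, 11}  B4 = {1, 6, 7, 9}  B5 = {1, 3, 6, 11}  B6 = {1, 5, 6, 7}  B7 = {1, 6, 10, 11}  B8 = {2, 6, 7, 8}
Tree: B1–B2, B1–B3, B2–B4, B1–B5, B1–B6, B1–B7, B3–B8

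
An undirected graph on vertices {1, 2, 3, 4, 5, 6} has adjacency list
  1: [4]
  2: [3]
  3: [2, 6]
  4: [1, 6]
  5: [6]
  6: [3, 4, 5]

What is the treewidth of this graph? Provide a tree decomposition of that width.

Every bag has size at most 2, so the width is 2 − 1 = 1 and tw(G) ≤ 1. Any graph with an edge has treewidth ≥ 1, and G has the edge 4–6. Hence tw(G) = 1 exactly.

Treewidth 1.
One optimal decomposition is:
Bags: B1 = {4, 6}  B2 = {5, 6}  B3 = {3, 6}  B4 = {1, 4}  B5 = {2, 3}
Tree: B1–B2, B2–B3, B1–B4, B3–B5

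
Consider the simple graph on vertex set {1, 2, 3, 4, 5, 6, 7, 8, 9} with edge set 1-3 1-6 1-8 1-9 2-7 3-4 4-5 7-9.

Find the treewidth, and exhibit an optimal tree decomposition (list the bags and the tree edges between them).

Treewidth 1.
One such decomposition:
Bags: B1 = {1, 9}  B2 = {7, 9}  B3 = {1, 8}  B4 = {1, 3}  B5 = {2, 7}  B6 = {3, 4}  B7 = {1, 6}  B8 = {4, 5}
Tree: B1–B2, B1–B3, B1–B4, B2–B5, B4–B6, B1–B7, B6–B8

The largest bag has 2 vertices, giving width 1; this decomposition certifies tw(G) ≤ 1. G has an edge, so its treewidth is at least 1. Combining the bounds, tw(G) = 1.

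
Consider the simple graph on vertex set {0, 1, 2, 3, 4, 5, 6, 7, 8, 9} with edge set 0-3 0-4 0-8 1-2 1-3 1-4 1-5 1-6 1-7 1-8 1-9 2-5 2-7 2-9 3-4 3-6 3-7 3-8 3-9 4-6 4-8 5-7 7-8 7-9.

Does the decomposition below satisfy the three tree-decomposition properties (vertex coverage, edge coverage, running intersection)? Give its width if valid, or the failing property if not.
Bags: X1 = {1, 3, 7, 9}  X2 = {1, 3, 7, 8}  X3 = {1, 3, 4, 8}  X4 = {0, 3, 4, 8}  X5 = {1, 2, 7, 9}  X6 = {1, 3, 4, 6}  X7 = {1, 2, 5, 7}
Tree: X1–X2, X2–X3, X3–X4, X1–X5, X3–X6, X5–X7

Yes; width 3.

Every vertex of G appears in some bag (union = {0, 1, 2, 3, 4, 5, 6, 7, 8, 9}); every edge is covered by a bag; and for each vertex v the set of bags containing v is connected in the bag tree. The decomposition is therefore valid. The largest bag has 4 vertices, so the width is 3.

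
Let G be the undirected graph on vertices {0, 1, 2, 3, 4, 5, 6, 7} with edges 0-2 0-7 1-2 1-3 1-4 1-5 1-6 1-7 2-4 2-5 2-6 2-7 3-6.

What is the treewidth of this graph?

A width-2 tree decomposition is:
Bags: B1 = {1, 2, 4}  B2 = {1, 2, 6}  B3 = {1, 3, 6}  B4 = {1, 2, 7}  B5 = {0, 2, 7}  B6 = {1, 2, 5}
Tree: B1–B2, B2–B3, B2–B4, B4–B5, B2–B6
The largest bag has 3 vertices, giving width 2; this decomposition certifies tw(G) ≤ 2. Conversely, {0, 2, 7} is a clique of size 3, and the vertices of any clique must share a bag in every tree decomposition; so some bag has ≥ 3 vertices and tw(G) ≥ 2. Therefore the treewidth is 2.

2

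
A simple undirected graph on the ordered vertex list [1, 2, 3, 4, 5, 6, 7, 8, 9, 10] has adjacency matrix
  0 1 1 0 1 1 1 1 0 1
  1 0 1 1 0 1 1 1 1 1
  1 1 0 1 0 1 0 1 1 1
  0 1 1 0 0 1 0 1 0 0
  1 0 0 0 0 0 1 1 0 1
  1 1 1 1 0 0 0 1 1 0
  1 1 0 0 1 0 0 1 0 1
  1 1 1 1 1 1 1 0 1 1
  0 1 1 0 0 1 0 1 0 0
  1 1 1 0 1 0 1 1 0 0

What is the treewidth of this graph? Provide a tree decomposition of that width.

Every bag has size at most 5, so the width is 5 − 1 = 4 and tw(G) ≤ 4. Conversely, {1, 2, 3, 8, 10} is a clique of size 5, and the vertices of any clique must share a bag in every tree decomposition; so some bag has ≥ 5 vertices and tw(G) ≥ 4. The upper and lower bounds meet at 4, so that is the treewidth.

Treewidth 4.
Bags: B1 = {1, 2, 3, 6, 8}  B2 = {2, 3, 6, 8, 9}  B3 = {1, 2, 3, 8, 10}  B4 = {2, 3, 4, 6, 8}  B5 = {1, 2, 7, 8, 10}  B6 = {1, 5, 7, 8, 10}
Tree: B1–B2, B1–B3, B1–B4, B3–B5, B5–B6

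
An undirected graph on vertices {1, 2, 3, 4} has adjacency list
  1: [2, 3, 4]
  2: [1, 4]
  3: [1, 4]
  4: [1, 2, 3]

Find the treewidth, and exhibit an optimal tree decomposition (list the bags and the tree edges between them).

The largest bag has 3 vertices, giving width 2; this decomposition certifies tw(G) ≤ 2. For the lower bound, the 3 vertices {1, 2, 4} are pairwise adjacent, and any tree decomposition puts a clique entirely inside one bag — forcing width ≥ 2. Therefore the treewidth is 2.

Treewidth 2.
One optimal decomposition is:
Bags: B1 = {1, 3, 4}  B2 = {1, 2, 4}
Tree: B1–B2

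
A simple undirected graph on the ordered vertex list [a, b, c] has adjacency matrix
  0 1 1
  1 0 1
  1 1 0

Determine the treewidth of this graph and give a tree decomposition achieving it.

A single bag containing all 3 vertices is trivially a valid decomposition of width 2. On the other hand G contains the 3-clique {a, b, c}. A clique must lie in a single bag of any decomposition, so no decomposition can have width below 2. The upper and lower bounds meet at 2, so that is the treewidth.

Treewidth 2.
One such decomposition:
Bags: B1 = {a, b, c}
Tree: (single bag)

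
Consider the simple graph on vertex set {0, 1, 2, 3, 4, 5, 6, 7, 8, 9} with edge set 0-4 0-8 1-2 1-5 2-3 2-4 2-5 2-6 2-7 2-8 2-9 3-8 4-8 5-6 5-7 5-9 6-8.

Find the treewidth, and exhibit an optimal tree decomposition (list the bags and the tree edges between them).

Each bag holds 3 vertices, so the decomposition has width 2, which upper-bounds the treewidth. For the lower bound, the 3 vertices {0, 4, 8} are pairwise adjacent, and any tree decomposition puts a clique entirely inside one bag — forcing width ≥ 2. Hence tw(G) = 2 exactly.

Treewidth 2.
One optimal decomposition is:
Bags: B1 = {2, 6, 8}  B2 = {2, 5, 6}  B3 = {1, 2, 5}  B4 = {2, 3, 8}  B5 = {2, 4, 8}  B6 = {2, 5, 9}  B7 = {2, 5, 7}  B8 = {0, 4, 8}
Tree: B1–B2, B2–B3, B1–B4, B1–B5, B2–B6, B3–B7, B5–B8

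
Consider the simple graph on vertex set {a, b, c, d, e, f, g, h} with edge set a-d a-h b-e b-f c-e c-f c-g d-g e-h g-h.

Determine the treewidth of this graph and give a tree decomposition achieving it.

Treewidth 2.
One such decomposition:
Bags: B1 = {b, e, f}  B2 = {c, e, f}  B3 = {c, e, h}  B4 = {c, g, h}  B5 = {a, g, h}  B6 = {a, d, g}
Tree: B1–B2, B2–B3, B3–B4, B4–B5, B5–B6

Each bag holds 3 vertices, so the decomposition has width 2, which upper-bounds the treewidth. Since b–f–c–e–b is a cycle in G, G is not acyclic. Forests are exactly the graphs of treewidth ≤ 1, so tw(G) ≥ 2. Therefore the treewidth is 2.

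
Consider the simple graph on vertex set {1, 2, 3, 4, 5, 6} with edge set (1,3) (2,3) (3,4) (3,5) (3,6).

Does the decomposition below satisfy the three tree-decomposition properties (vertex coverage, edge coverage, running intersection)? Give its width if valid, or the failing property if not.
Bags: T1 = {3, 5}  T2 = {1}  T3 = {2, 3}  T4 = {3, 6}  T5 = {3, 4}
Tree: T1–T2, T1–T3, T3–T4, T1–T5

No — edge (3,1) lies in no bag.

A tree decomposition must satisfy three properties: every vertex lies in some bag; for every edge, both endpoints lie together in some bag; and for every vertex, the bags containing it form a connected subtree. Here edge (3,1) lies in no bag, so the decomposition is invalid.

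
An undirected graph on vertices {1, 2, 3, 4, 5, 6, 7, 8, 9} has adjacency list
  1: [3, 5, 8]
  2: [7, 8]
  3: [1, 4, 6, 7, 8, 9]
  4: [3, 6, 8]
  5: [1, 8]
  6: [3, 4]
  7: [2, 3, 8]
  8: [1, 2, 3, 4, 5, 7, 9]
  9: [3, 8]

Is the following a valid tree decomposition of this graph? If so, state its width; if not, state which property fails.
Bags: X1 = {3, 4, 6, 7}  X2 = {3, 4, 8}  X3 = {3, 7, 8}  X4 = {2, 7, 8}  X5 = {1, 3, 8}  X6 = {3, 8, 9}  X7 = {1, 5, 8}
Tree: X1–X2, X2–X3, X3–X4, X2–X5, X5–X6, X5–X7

No — bags containing vertex 7 are not connected in the tree.

A tree decomposition must satisfy three properties: every vertex lies in some bag; for every edge, both endpoints lie together in some bag; and for every vertex, the bags containing it form a connected subtree. Here bags containing vertex 7 are not connected in the tree, so the decomposition is invalid.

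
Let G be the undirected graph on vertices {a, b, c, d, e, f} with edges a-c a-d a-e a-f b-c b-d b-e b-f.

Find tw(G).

A width-2 tree decomposition is:
Bags: B1 = {a, b, e}  B2 = {a, b, d}  B3 = {a, b, f}  B4 = {a, b, c}
Tree: B1–B2, B2–B3, B3–B4
Every bag has size at most 3, so the width is 3 − 1 = 2 and tw(G) ≤ 2. For the lower bound, G contains the cycle e–b–d–a–e, so G is not a forest; only forests have treewidth ≤ 1, hence tw(G) ≥ 2. The upper and lower bounds meet at 2, so that is the treewidth.

2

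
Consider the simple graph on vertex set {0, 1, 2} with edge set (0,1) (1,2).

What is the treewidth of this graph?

A width-1 tree decomposition is:
Bags: B1 = {1, 2}  B2 = {0, 1}
Tree: B1–B2
The largest bag has 2 vertices, giving width 1; this decomposition certifies tw(G) ≤ 1. Since G has at least one edge (e.g. 1–2), it is not an edgeless graph, so tw(G) ≥ 1. Therefore the treewidth is 1.

1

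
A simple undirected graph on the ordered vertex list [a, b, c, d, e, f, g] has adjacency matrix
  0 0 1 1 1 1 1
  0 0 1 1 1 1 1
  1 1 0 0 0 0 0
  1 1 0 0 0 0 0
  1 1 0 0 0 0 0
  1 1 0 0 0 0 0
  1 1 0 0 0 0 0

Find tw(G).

A width-2 tree decomposition is:
Bags: B1 = {a, b, c}  B2 = {a, b, d}  B3 = {a, b, g}  B4 = {a, b, f}  B5 = {a, b, e}
Tree: B1–B2, B2–B3, B3–B4, B4–B5
Each bag holds 3 vertices, so the decomposition has width 2, which upper-bounds the treewidth. The edges b–c–a–d–b form a cycle, so G is not a tree and its treewidth is at least 2. Combining the bounds, tw(G) = 2.

2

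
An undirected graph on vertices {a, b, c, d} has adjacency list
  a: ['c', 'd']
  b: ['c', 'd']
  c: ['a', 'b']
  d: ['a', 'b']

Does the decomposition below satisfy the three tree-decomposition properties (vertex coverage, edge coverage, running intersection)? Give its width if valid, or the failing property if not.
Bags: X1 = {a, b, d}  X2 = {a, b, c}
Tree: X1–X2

Every vertex of G appears in some bag (union = {a, b, c, d}); every edge is covered by a bag; and for each vertex v the set of bags containing v is connected in the bag tree. The decomposition is therefore valid. The largest bag has 3 vertices, so the width is 2.

Yes; width 2.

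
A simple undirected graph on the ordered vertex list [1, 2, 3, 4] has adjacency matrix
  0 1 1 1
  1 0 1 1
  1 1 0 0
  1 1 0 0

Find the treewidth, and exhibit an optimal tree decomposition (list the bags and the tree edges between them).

Each bag holds 3 vertices, so the decomposition has width 2, which upper-bounds the treewidth. For the lower bound, the 3 vertices {1, 2, 3} are pairwise adjacent, and any tree decomposition puts a clique entirely inside one bag — forcing width ≥ 2. Therefore the treewidth is 2.

Treewidth 2.
One such decomposition:
Bags: B1 = {1, 2, 3}  B2 = {1, 2, 4}
Tree: B1–B2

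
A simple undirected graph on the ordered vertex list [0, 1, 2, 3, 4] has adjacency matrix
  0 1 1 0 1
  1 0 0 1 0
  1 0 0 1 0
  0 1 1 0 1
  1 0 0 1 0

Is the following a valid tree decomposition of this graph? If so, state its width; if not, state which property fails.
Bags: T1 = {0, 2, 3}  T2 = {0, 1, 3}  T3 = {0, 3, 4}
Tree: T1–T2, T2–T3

Yes; width 2.

Vertex coverage: the bags together contain {0, 1, 2, 3, 4}, the full vertex set. Edge coverage: each edge of G has both endpoints in at least one bag. Running intersection: for every vertex, the bags containing it form a connected subtree. All three properties hold, so this is a valid tree decomposition of width max|bag| − 1 = 2, and hence tw(G) ≤ 2.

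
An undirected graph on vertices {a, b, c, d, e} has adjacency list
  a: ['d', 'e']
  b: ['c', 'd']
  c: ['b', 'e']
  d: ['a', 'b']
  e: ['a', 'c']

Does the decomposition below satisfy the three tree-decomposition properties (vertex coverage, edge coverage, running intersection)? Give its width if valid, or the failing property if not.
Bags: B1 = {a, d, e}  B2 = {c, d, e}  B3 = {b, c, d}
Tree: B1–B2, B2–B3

Yes; width 2.

Vertex coverage: the bags together contain {a, b, c, d, e}, the full vertex set. Edge coverage: each edge of G has both endpoints in at least one bag. Running intersection: for every vertex, the bags containing it form a connected subtree. All three properties hold, so this is a valid tree decomposition of width max|bag| − 1 = 2, and hence tw(G) ≤ 2.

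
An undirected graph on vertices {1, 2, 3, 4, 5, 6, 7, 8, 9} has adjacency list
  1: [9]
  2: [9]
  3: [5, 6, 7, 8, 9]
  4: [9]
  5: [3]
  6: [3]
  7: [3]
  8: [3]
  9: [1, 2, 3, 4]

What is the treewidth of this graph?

A width-1 tree decomposition is:
Bags: B1 = {3, 9}  B2 = {2, 9}  B3 = {3, 6}  B4 = {4, 9}  B5 = {3, 7}  B6 = {3, 5}  B7 = {3, 8}  B8 = {1, 9}
Tree: B1–B2, B1–B3, B2–B4, B1–B5, B5–B6, B1–B7, B4–B8
Each bag holds 2 vertices, so the decomposition has width 1, which upper-bounds the treewidth. Since G has at least one edge (e.g. 3–9), it is not an edgeless graph, so tw(G) ≥ 1. Hence tw(G) = 1 exactly.

1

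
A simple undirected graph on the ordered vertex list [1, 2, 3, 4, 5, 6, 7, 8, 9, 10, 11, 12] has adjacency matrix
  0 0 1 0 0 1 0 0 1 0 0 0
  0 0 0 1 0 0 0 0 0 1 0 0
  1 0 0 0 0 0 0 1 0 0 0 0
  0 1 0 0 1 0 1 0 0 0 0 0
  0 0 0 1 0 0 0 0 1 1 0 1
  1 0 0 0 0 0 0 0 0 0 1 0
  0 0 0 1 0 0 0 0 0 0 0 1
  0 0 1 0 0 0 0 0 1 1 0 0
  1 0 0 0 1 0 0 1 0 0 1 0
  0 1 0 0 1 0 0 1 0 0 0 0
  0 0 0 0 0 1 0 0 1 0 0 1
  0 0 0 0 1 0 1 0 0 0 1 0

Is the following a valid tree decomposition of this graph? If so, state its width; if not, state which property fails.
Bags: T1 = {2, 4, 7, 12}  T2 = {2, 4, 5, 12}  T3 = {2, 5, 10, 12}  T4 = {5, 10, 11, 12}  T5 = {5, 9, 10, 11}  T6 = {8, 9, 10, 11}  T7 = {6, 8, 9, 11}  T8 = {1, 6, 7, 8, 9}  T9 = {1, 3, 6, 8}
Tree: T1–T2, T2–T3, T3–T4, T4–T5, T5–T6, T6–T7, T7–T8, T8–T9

No — bags containing vertex 7 are not connected in the tree.

A tree decomposition must satisfy three properties: every vertex lies in some bag; for every edge, both endpoints lie together in some bag; and for every vertex, the bags containing it form a connected subtree. Here bags containing vertex 7 are not connected in the tree, so the decomposition is invalid.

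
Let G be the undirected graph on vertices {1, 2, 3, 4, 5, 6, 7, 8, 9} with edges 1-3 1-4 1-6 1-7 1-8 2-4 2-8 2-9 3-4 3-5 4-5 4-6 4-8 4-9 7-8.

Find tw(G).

A width-2 tree decomposition is:
Bags: B1 = {1, 4, 8}  B2 = {1, 4, 6}  B3 = {1, 3, 4}  B4 = {2, 4, 8}  B5 = {1, 7, 8}  B6 = {2, 4, 9}  B7 = {3, 4, 5}
Tree: B1–B2, B2–B3, B1–B4, B1–B5, B4–B6, B3–B7
The largest bag has 3 vertices, giving width 2; this decomposition certifies tw(G) ≤ 2. On the other hand G contains the 3-clique {1, 4, 8}. A clique must lie in a single bag of any decomposition, so no decomposition can have width below 2. Therefore the treewidth is 2.

2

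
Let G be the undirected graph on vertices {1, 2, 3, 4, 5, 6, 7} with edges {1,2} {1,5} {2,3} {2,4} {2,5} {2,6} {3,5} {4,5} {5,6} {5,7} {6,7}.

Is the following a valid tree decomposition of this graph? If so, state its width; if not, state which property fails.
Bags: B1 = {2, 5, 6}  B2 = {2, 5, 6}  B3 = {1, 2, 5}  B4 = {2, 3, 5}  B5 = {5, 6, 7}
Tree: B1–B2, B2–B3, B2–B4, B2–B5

A tree decomposition must satisfy three properties: every vertex lies in some bag; for every edge, both endpoints lie together in some bag; and for every vertex, the bags containing it form a connected subtree. Here vertex 4 appears in no bag, so the decomposition is invalid.

No — vertex 4 appears in no bag.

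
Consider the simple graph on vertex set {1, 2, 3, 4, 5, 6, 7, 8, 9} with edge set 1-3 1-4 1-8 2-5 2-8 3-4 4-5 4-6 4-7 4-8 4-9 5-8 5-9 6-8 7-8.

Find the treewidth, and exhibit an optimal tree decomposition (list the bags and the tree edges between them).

Every bag has size at most 3, so the width is 3 − 1 = 2 and tw(G) ≤ 2. Conversely, {2, 5, 8} is a clique of size 3, and the vertices of any clique must share a bag in every tree decomposition; so some bag has ≥ 3 vertices and tw(G) ≥ 2. The upper and lower bounds meet at 2, so that is the treewidth.

Treewidth 2.
Bags: B1 = {1, 4, 8}  B2 = {4, 7, 8}  B3 = {1, 3, 4}  B4 = {4, 5, 8}  B5 = {4, 6, 8}  B6 = {2, 5, 8}  B7 = {4, 5, 9}
Tree: B1–B2, B1–B3, B2–B4, B4–B5, B4–B6, B4–B7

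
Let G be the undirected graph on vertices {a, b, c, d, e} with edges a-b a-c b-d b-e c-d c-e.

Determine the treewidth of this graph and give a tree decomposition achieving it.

Treewidth 2.
Bags: B1 = {b, c, d}  B2 = {a, b, c}  B3 = {b, c, e}
Tree: B1–B2, B2–B3

Every bag has size at most 3, so the width is 3 − 1 = 2 and tw(G) ≤ 2. For the lower bound, G contains the cycle d–b–a–c–d, so G is not a forest; only forests have treewidth ≤ 1, hence tw(G) ≥ 2. The upper and lower bounds meet at 2, so that is the treewidth.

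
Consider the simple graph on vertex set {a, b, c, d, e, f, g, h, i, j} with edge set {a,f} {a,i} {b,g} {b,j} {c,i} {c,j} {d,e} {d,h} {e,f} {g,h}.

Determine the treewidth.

2

A width-2 tree decomposition is:
Bags: B1 = {c, i, j}  B2 = {a, i, j}  B3 = {a, f, j}  B4 = {e, f, j}  B5 = {d, e, j}  B6 = {d, h, j}  B7 = {g, h, j}  B8 = {b, g, j}
Tree: B1–B2, B2–B3, B3–B4, B4–B5, B5–B6, B6–B7, B7–B8
Every bag has size at most 3, so the width is 3 − 1 = 2 and tw(G) ≤ 2. Since j–c–i–a–f–e–d–h–g–b–j is a cycle in G, G is not acyclic. Forests are exactly the graphs of treewidth ≤ 1, so tw(G) ≥ 2. Hence tw(G) = 2 exactly.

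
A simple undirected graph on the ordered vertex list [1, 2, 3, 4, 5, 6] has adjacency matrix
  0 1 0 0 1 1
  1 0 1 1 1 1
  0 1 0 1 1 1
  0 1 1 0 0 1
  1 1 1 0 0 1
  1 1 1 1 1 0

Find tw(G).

A width-3 tree decomposition is:
Bags: B1 = {1, 2, 5, 6}  B2 = {2, 3, 5, 6}  B3 = {2, 3, 4, 6}
Tree: B1–B2, B2–B3
Each bag holds 4 vertices, so the decomposition has width 3, which upper-bounds the treewidth. On the other hand G contains the 4-clique {1, 2, 5, 6}. A clique must lie in a single bag of any decomposition, so no decomposition can have width below 3. Combining the bounds, tw(G) = 3.

3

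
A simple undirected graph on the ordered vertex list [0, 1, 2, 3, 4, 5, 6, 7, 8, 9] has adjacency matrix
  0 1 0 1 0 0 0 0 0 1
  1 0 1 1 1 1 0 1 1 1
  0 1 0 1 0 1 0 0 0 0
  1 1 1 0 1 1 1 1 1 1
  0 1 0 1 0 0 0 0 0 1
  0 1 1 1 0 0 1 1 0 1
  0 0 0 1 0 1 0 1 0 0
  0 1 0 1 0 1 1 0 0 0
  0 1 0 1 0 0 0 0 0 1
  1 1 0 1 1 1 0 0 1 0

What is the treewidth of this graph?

3

A width-3 tree decomposition is:
Bags: B1 = {1, 3, 5, 9}  B2 = {1, 2, 3, 5}  B3 = {1, 3, 4, 9}  B4 = {1, 3, 8, 9}  B5 = {1, 3, 5, 7}  B6 = {3, 5, 6, 7}  B7 = {0, 1, 3, 9}
Tree: B1–B2, B1–B3, B3–B4, B2–B5, B5–B6, B1–B7
Each bag holds 4 vertices, so the decomposition has width 3, which upper-bounds the treewidth. Conversely, {0, 1, 3, 9} is a clique of size 4, and the vertices of any clique must share a bag in every tree decomposition; so some bag has ≥ 4 vertices and tw(G) ≥ 3. Combining the bounds, tw(G) = 3.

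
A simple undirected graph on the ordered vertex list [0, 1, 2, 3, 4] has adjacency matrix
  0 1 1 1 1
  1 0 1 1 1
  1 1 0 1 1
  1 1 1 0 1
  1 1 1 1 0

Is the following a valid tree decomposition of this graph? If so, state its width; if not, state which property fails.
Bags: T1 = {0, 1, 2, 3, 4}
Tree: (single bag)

Yes; width 4.

Vertex coverage: the bags together contain {0, 1, 2, 3, 4}, the full vertex set. Edge coverage: each edge of G has both endpoints in at least one bag. Running intersection: for every vertex, the bags containing it form a connected subtree. All three properties hold, so this is a valid tree decomposition of width max|bag| − 1 = 4, and hence tw(G) ≤ 4.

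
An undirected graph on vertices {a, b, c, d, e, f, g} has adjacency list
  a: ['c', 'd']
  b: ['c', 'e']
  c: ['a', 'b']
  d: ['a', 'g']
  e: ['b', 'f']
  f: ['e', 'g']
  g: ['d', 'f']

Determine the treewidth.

A width-2 tree decomposition is:
Bags: B1 = {b, c, e}  B2 = {c, e, f}  B3 = {c, f, g}  B4 = {c, d, g}  B5 = {a, c, d}
Tree: B1–B2, B2–B3, B3–B4, B4–B5
Each bag holds 3 vertices, so the decomposition has width 2, which upper-bounds the treewidth. For the lower bound, G contains the cycle c–b–e–f–g–d–a–c, so G is not a forest; only forests have treewidth ≤ 1, hence tw(G) ≥ 2. Hence tw(G) = 2 exactly.

2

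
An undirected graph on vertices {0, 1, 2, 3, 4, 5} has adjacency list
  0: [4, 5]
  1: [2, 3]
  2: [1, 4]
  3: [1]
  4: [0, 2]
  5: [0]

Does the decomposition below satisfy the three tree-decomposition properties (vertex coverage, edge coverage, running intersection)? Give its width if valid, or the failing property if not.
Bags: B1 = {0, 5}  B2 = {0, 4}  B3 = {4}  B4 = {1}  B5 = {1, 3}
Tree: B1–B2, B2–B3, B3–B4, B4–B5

No — vertex 2 appears in no bag.

A tree decomposition must satisfy three properties: every vertex lies in some bag; for every edge, both endpoints lie together in some bag; and for every vertex, the bags containing it form a connected subtree. Here vertex 2 appears in no bag, so the decomposition is invalid.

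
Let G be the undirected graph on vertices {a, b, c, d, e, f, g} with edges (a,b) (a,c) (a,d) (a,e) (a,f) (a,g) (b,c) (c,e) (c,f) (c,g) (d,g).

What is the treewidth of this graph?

2

A width-2 tree decomposition is:
Bags: B1 = {a, c, g}  B2 = {a, c, f}  B3 = {a, c, e}  B4 = {a, b, c}  B5 = {a, d, g}
Tree: B1–B2, B2–B3, B3–B4, B1–B5
The largest bag has 3 vertices, giving width 2; this decomposition certifies tw(G) ≤ 2. For the lower bound, the 3 vertices {a, d, g} are pairwise adjacent, and any tree decomposition puts a clique entirely inside one bag — forcing width ≥ 2. Combining the bounds, tw(G) = 2.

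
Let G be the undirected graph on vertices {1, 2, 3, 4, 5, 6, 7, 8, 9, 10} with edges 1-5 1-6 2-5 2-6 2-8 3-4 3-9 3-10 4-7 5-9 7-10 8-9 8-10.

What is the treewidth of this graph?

A width-2 tree decomposition is:
Bags: B1 = {3, 4, 7}  B2 = {3, 7, 10}  B3 = {3, 9, 10}  B4 = {8, 9, 10}  B5 = {5, 8, 9}  B6 = {2, 5, 8}  B7 = {1, 2, 5}  B8 = {1, 2, 6}
Tree: B1–B2, B2–B3, B3–B4, B4–B5, B5–B6, B6–B7, B7–B8
The largest bag has 3 vertices, giving width 2; this decomposition certifies tw(G) ≤ 2. The edges 4–7–10–3–4 form a cycle, so G is not a tree and its treewidth is at least 2. Hence tw(G) = 2 exactly.

2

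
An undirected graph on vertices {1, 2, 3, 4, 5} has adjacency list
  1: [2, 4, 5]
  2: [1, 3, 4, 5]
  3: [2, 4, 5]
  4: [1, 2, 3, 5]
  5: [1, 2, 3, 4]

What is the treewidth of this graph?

3

A width-3 tree decomposition is:
Bags: B1 = {1, 2, 4, 5}  B2 = {2, 3, 4, 5}
Tree: B1–B2
Every bag has size at most 4, so the width is 4 − 1 = 3 and tw(G) ≤ 3. On the other hand G contains the 4-clique {1, 2, 4, 5}. A clique must lie in a single bag of any decomposition, so no decomposition can have width below 3. Hence tw(G) = 3 exactly.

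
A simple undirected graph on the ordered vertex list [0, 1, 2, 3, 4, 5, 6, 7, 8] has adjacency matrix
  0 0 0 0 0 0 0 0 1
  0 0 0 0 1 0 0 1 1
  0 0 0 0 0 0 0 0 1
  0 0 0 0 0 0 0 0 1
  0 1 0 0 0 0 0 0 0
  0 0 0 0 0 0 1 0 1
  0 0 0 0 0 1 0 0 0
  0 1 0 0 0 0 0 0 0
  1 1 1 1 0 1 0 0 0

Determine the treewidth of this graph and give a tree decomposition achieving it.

Every bag has size at most 2, so the width is 2 − 1 = 1 and tw(G) ≤ 1. Any graph with an edge has treewidth ≥ 1, and G has the edge 0–8. Therefore the treewidth is 1.

Treewidth 1.
One optimal decomposition is:
Bags: B1 = {0, 8}  B2 = {5, 8}  B3 = {5, 6}  B4 = {1, 8}  B5 = {1, 7}  B6 = {3, 8}  B7 = {1, 4}  B8 = {2, 8}
Tree: B1–B2, B2–B3, B1–B4, B4–B5, B1–B6, B4–B7, B4–B8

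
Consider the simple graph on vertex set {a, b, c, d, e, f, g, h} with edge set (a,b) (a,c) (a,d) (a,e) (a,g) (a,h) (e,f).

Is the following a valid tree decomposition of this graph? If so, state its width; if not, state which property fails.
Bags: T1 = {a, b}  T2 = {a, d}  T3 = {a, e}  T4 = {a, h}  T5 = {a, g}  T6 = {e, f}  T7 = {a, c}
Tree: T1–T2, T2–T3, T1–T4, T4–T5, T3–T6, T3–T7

Checking the three conditions: (i) the bags cover all of {a, b, c, d, e, f, g, h}; (ii) for each edge, some bag contains both endpoints; (iii) the bags containing any fixed vertex form a subtree. All hold, so the decomposition is valid with width 2 − 1 = 1.

Yes; width 1.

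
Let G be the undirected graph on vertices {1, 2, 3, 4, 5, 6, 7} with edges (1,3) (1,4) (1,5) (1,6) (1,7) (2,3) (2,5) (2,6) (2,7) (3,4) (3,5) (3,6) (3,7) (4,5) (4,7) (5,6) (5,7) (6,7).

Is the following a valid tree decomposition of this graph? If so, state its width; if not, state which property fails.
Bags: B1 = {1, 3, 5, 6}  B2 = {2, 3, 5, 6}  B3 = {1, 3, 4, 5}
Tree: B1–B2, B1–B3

A tree decomposition must satisfy three properties: every vertex lies in some bag; for every edge, both endpoints lie together in some bag; and for every vertex, the bags containing it form a connected subtree. Here vertex 7 appears in no bag, so the decomposition is invalid.

No — vertex 7 appears in no bag.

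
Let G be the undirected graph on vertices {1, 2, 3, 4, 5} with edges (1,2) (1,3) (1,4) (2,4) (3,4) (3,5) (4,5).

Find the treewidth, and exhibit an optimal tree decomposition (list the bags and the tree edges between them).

Each bag holds 3 vertices, so the decomposition has width 2, which upper-bounds the treewidth. Conversely, {1, 2, 4} is a clique of size 3, and the vertices of any clique must share a bag in every tree decomposition; so some bag has ≥ 3 vertices and tw(G) ≥ 2. The upper and lower bounds meet at 2, so that is the treewidth.

Treewidth 2.
Bags: B1 = {3, 4, 5}  B2 = {1, 3, 4}  B3 = {1, 2, 4}
Tree: B1–B2, B2–B3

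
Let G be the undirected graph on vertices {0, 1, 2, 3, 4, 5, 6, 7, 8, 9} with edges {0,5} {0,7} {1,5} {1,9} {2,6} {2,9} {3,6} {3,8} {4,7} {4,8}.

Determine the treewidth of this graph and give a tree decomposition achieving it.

Treewidth 2.
Bags: B1 = {3, 4, 8}  B2 = {3, 4, 6}  B3 = {2, 4, 6}  B4 = {2, 4, 9}  B5 = {1, 4, 9}  B6 = {1, 4, 5}  B7 = {0, 4, 5}  B8 = {0, 4, 7}
Tree: B1–B2, B2–B3, B3–B4, B4–B5, B5–B6, B6–B7, B7–B8

Every bag has size at most 3, so the width is 3 − 1 = 2 and tw(G) ≤ 2. Since 4–8–3–6–2–9–1–5–0–7–4 is a cycle in G, G is not acyclic. Forests are exactly the graphs of treewidth ≤ 1, so tw(G) ≥ 2. The upper and lower bounds meet at 2, so that is the treewidth.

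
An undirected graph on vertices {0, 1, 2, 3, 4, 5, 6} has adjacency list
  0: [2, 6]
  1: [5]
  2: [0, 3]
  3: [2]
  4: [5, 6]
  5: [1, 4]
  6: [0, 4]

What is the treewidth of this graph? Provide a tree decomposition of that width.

Treewidth 1.
One optimal decomposition is:
Bags: B1 = {2, 3}  B2 = {0, 2}  B3 = {0, 6}  B4 = {4, 6}  B5 = {4, 5}  B6 = {1, 5}
Tree: B1–B2, B2–B3, B3–B4, B4–B5, B5–B6

Every bag has size at most 2, so the width is 2 − 1 = 1 and tw(G) ≤ 1. Any graph with an edge has treewidth ≥ 1, and G has the edge 3–2. The upper and lower bounds meet at 1, so that is the treewidth.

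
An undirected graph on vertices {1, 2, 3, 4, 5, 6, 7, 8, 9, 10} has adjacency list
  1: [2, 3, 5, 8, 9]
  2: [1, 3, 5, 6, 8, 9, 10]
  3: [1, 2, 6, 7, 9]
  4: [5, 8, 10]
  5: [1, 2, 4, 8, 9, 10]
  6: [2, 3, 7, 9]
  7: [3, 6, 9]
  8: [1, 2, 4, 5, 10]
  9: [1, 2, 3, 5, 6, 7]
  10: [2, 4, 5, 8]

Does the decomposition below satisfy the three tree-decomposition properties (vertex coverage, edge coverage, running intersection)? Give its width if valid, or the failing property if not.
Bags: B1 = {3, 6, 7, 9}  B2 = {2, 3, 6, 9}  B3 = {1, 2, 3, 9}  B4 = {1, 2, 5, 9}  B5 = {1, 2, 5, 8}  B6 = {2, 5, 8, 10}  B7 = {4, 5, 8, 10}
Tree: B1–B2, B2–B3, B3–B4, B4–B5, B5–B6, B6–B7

Every vertex of G appears in some bag (union = {1, 2, 3, 4, 5, 6, 7, 8, 9, 10}); every edge is covered by a bag; and for each vertex v the set of bags containing v is connected in the bag tree. The decomposition is therefore valid. The largest bag has 4 vertices, so the width is 3.

Yes; width 3.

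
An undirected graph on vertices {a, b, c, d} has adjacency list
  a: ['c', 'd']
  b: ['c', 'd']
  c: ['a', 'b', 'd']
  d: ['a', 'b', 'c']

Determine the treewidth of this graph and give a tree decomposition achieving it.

The largest bag has 3 vertices, giving width 2; this decomposition certifies tw(G) ≤ 2. For the lower bound, the 3 vertices {a, c, d} are pairwise adjacent, and any tree decomposition puts a clique entirely inside one bag — forcing width ≥ 2. The upper and lower bounds meet at 2, so that is the treewidth.

Treewidth 2.
One such decomposition:
Bags: B1 = {b, c, d}  B2 = {a, c, d}
Tree: B1–B2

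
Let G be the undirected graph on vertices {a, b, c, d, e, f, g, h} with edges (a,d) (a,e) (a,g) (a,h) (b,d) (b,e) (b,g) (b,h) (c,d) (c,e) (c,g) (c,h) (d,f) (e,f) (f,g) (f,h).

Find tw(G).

4

A width-4 tree decomposition is:
Bags: B1 = {a, b, c, d, f}  B2 = {a, b, c, f, h}  B3 = {a, b, c, e, f}  B4 = {a, b, c, f, g}
Tree: B1–B2, B2–B3, B3–B4
Each bag holds 5 vertices, so the decomposition has width 4, which upper-bounds the treewidth. For the lower bound: the 5 vertex sets {c,d}, {b,h}, {a,e}, {f}, {g} are disjoint, each induces a connected subgraph, and every pair is joined by at least one edge of G. Contracting each set to a single vertex therefore yields K_{5} as a minor, and since treewidth is minor-monotone, tw(G) ≥ tw(K_{5}) = 4. Combining the bounds, tw(G) = 4.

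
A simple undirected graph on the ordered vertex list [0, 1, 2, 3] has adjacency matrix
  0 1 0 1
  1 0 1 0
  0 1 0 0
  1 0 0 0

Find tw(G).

1

A width-1 tree decomposition is:
Bags: B1 = {1, 2}  B2 = {0, 1}  B3 = {0, 3}
Tree: B1–B2, B2–B3
Every bag has size at most 2, so the width is 2 − 1 = 1 and tw(G) ≤ 1. G has an edge, so its treewidth is at least 1. Therefore the treewidth is 1.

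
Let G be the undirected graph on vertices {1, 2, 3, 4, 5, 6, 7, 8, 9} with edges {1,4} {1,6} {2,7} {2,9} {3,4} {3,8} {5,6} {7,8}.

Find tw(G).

A width-1 tree decomposition is:
Bags: B1 = {2, 9}  B2 = {2, 7}  B3 = {7, 8}  B4 = {3, 8}  B5 = {3, 4}  B6 = {1, 4}  B7 = {1, 6}  B8 = {5, 6}
Tree: B1–B2, B2–B3, B3–B4, B4–B5, B5–B6, B6–B7, B7–B8
Each bag holds 2 vertices, so the decomposition has width 1, which upper-bounds the treewidth. Any graph with an edge has treewidth ≥ 1, and G has the edge 9–2. Combining the bounds, tw(G) = 1.

1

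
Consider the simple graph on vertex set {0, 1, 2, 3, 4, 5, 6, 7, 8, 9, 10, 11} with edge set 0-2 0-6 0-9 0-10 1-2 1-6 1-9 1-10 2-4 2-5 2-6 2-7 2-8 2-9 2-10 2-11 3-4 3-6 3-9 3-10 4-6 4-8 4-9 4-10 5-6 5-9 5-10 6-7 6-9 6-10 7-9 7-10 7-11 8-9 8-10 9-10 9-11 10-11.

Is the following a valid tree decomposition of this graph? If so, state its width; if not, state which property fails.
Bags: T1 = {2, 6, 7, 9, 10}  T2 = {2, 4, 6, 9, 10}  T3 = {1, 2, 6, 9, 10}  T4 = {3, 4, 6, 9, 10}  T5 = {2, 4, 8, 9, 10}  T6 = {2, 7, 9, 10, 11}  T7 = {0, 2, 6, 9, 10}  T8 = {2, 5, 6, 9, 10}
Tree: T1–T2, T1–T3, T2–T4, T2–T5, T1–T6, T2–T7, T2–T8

Every vertex of G appears in some bag (union = {0, 1, 2, 3, 4, 5, 6, 7, 8, 9, 10, 11}); every edge is covered by a bag; and for each vertex v the set of bags containing v is connected in the bag tree. The decomposition is therefore valid. The largest bag has 5 vertices, so the width is 4.

Yes; width 4.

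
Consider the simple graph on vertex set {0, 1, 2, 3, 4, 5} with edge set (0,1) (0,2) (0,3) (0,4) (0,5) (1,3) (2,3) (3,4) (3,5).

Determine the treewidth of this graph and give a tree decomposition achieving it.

Treewidth 2.
Bags: B1 = {0, 3, 5}  B2 = {0, 1, 3}  B3 = {0, 2, 3}  B4 = {0, 3, 4}
Tree: B1–B2, B1–B3, B1–B4

The largest bag has 3 vertices, giving width 2; this decomposition certifies tw(G) ≤ 2. On the other hand G contains the 3-clique {0, 1, 3}. A clique must lie in a single bag of any decomposition, so no decomposition can have width below 2. Therefore the treewidth is 2.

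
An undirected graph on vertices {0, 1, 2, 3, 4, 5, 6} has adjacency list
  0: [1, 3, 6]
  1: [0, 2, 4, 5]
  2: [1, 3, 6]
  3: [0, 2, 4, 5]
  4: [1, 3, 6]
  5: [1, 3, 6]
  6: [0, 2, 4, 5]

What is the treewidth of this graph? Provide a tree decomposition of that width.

Every bag has size at most 4, so the width is 4 − 1 = 3 and tw(G) ≤ 3. For the lower bound: the 4 vertex sets {2,3}, {1,4}, {6}, {5} are disjoint, each induces a connected subgraph, and every pair is joined by at least one edge of G. Contracting each set to a single vertex therefore yields K_{4} as a minor, and since treewidth is minor-monotone, tw(G) ≥ tw(K_{4}) = 3. Combining the bounds, tw(G) = 3.

Treewidth 3.
Bags: B1 = {1, 2, 3, 6}  B2 = {1, 3, 4, 6}  B3 = {1, 3, 5, 6}  B4 = {0, 1, 3, 6}
Tree: B1–B2, B2–B3, B3–B4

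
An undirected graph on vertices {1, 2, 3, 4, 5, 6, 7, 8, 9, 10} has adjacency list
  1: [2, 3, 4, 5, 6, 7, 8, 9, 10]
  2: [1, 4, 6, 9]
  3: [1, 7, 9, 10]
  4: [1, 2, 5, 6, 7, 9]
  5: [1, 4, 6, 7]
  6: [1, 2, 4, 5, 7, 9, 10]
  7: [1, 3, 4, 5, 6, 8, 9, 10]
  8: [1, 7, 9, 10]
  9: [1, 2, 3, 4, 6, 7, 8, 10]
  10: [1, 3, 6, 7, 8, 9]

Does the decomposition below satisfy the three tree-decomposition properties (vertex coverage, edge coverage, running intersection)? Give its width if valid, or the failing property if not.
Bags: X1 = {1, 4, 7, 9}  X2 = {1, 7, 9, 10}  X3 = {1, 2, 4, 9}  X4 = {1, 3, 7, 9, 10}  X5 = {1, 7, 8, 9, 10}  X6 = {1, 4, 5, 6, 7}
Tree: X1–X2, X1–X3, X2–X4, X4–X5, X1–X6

A tree decomposition must satisfy three properties: every vertex lies in some bag; for every edge, both endpoints lie together in some bag; and for every vertex, the bags containing it form a connected subtree. Here edge (6,9) lies in no bag, so the decomposition is invalid.

No — edge (6,9) lies in no bag.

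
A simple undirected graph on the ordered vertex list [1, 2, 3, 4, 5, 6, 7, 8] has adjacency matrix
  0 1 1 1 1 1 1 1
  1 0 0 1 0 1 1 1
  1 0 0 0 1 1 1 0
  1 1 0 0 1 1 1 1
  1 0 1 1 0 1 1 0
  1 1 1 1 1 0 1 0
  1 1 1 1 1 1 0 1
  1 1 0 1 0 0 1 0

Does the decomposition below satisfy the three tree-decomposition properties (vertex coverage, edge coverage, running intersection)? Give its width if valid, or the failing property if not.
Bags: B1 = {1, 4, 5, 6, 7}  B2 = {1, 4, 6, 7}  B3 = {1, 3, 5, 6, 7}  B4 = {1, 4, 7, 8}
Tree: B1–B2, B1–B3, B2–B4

A tree decomposition must satisfy three properties: every vertex lies in some bag; for every edge, both endpoints lie together in some bag; and for every vertex, the bags containing it form a connected subtree. Here vertex 2 appears in no bag, so the decomposition is invalid.

No — vertex 2 appears in no bag.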